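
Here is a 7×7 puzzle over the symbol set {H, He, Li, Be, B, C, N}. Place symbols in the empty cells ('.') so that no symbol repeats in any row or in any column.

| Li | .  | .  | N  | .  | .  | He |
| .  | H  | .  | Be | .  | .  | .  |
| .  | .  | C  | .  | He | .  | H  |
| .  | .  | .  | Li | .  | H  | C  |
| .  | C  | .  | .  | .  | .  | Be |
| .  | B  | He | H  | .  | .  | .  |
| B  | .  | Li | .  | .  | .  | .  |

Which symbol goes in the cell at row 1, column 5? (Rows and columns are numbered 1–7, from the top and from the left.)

C

At row 1, column 2: row 1 has {He,Li,N}; column 2 has {H,B,C}; that leaves Be.
At row 3, column 4: row 3 has {H,He,C}; column 4 has {H,Li,Be,N}; that leaves B.
At row 5, column 4: row 5 has {Be,C}; column 4 has {H,Li,Be,B,N}; that leaves He.
At row 7, column 4: row 7 has {Li,B}; column 4 has {H,He,Li,Be,B,N}; that leaves C.
At row 7, column 7: row 7 has {Li,B,C}; column 7 has {H,He,Be,C}; that leaves N.
At row 6, column 7: row 6 has {H,He,B}; column 7 has {H,He,Be,C,N}; that leaves Li.
At row 7, column 2: row 7 has {Li,B,C,N}; column 2 has {H,Be,B,C}; that leaves He.
At row 7, column 6: row 7 has {He,Li,B,C,N}; column 6 has {H}; that leaves Be.
At row 2, column 7: row 2 has {H,Be}; column 7 has {H,He,Li,Be,C,N}; that leaves B.
At row 4, column 2: row 4 has {H,Li,C}; column 2 has {H,He,Be,B,C}; that leaves N.
At row 7, column 5: row 7 has {He,Li,Be,B,C,N}; column 5 has {He}; that leaves H.
At row 2, column 3: row 2 has {H,Be,B}; column 3 has {He,Li,C}; that leaves N.
At row 3, column 2: row 3 has {H,He,B,C}; column 2 has {H,He,Be,B,C,N}; that leaves Li.
At row 3, column 6: row 3 has {H,He,Li,B,C}; column 6 has {H,Be}; that leaves N.
At row 6, column 6: row 6 has {H,He,Li,B}; column 6 has {H,Be,N}; that leaves C.
At row 1, column 6: row 1 has {He,Li,Be,N}; column 6 has {H,Be,C,N}; that leaves B.
At row 3, column 1: row 3 has {H,He,Li,B,C,N}; column 1 has {Li,B}; that leaves Be.
At row 4, column 1: row 4 has {H,Li,C,N}; column 1 has {Li,Be,B}; that leaves He.
At row 5, column 6: row 5 has {He,Be,C}; column 6 has {H,Be,B,C,N}; that leaves Li.
At row 6, column 1: row 6 has {H,He,Li,B,C}; column 1 has {He,Li,Be,B}; that leaves N.
At row 6, column 5: row 6 has {H,He,Li,B,C,N}; column 5 has {H,He}; that leaves Be.
At row 1, column 3: row 1 has {He,Li,Be,B,N}; column 3 has {He,Li,C,N}; that leaves H.
At row 1, column 5: row 1 has {H,He,Li,Be,B,N}; column 5 has {H,He,Be}; that leaves C.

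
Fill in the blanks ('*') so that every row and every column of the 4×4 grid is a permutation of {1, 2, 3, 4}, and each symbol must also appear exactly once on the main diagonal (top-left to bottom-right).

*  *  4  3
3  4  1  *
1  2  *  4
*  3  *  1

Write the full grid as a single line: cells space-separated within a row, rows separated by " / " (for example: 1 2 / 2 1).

2 1 4 3 / 3 4 1 2 / 1 2 3 4 / 4 3 2 1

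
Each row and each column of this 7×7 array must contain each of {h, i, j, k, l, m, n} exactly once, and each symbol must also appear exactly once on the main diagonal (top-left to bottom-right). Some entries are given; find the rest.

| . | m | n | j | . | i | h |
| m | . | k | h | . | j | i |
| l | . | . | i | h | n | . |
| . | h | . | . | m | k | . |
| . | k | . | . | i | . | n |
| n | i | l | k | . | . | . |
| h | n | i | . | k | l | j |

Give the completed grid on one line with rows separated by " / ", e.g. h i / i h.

Cell (r1,c1): row 1 has {h,i,j,m,n}; column 1 has {h,l,m,n}; the diagonal has {i,j} → k.
Cell (r1,c5): row 1 has {h,i,j,k,m,n}; column 5 has {h,i,k,m} → l.
Cell (r2,c2): row 2 has {h,i,j,k,m}; column 2 has {h,i,k,m,n}; the diagonal has {i,j,k} → l.
Cell (r2,c5): row 2 has {h,i,j,k,l,m}; column 5 has {h,i,k,l,m} → n.
Cell (r3,c2): row 3 has {h,i,l,n}; column 2 has {h,i,k,l,m,n} → j.
Cell (r3,c3): row 3 has {h,i,j,l,n}; column 3 has {i,k,l,n}; the diagonal has {i,j,k,l} → m.
Cell (r3,c7): row 3 has {h,i,j,l,m,n}; column 7 has {h,i,j,n} → k.
Cell (r4,c3): row 4 has {h,k,m}; column 3 has {i,k,l,m,n} → j.
Cell (r4,c4): row 4 has {h,j,k,m}; column 4 has {h,i,j,k}; the diagonal has {i,j,k,l,m} → n.
Cell (r4,c7): row 4 has {h,j,k,m,n}; column 7 has {h,i,j,k,n} → l.
Cell (r5,c1): row 5 has {i,k,n}; column 1 has {h,k,l,m,n} → j.
Cell (r5,c3): row 5 has {i,j,k,n}; column 3 has {i,j,k,l,m,n} → h.
Cell (r5,c6): row 5 has {h,i,j,k,n}; column 6 has {i,j,k,l,n} → m.
Cell (r6,c5): row 6 has {i,k,l,n}; column 5 has {h,i,k,l,m,n} → j.
Cell (r6,c6): row 6 has {i,j,k,l,n}; column 6 has {i,j,k,l,m,n}; the diagonal has {i,j,k,l,m,n} → h.
Cell (r6,c7): row 6 has {h,i,j,k,l,n}; column 7 has {h,i,j,k,l,n} → m.
Cell (r7,c4): row 7 has {h,i,j,k,l,n}; column 4 has {h,i,j,k,n} → m.
Cell (r4,c1): row 4 has {h,j,k,l,m,n}; column 1 has {h,j,k,l,m,n} → i.
Cell (r5,c4): row 5 has {h,i,j,k,m,n}; column 4 has {h,i,j,k,m,n} → l.

k m n j l i h / m l k h n j i / l j m i h n k / i h j n m k l / j k h l i m n / n i l k j h m / h n i m k l j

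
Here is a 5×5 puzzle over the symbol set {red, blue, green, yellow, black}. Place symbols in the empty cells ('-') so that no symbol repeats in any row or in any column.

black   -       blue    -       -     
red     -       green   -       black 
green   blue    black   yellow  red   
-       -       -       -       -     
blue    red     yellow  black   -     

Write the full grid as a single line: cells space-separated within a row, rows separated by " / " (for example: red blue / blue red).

(r2,c2) = yellow
(r2,c4) = blue
(r4,c1) = yellow
(r4,c3) = red
(r4,c4) = green
(r4,c5) = blue
(r5,c5) = green
(r1,c2) = green
(r1,c4) = red
(r1,c5) = yellow
(r4,c2) = black

black green blue red yellow / red yellow green blue black / green blue black yellow red / yellow black red green blue / blue red yellow black green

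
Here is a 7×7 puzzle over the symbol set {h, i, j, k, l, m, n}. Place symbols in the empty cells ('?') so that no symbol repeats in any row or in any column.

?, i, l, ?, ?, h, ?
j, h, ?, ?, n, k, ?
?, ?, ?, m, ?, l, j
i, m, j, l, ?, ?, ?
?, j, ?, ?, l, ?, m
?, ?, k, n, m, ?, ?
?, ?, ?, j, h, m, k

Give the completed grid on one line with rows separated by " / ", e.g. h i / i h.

(r1,c4): row 1 has {h,i,l}; column 4 has {j,l,m,n}, so it must be k.
(r1,c5): row 1 has {h,i,k,l}; column 5 has {h,l,m,n}, so it must be j.
(r1,c7): row 1 has {h,i,j,k,l}; column 7 has {j,k,m}, so it must be n.
(r2,c4): row 2 has {h,j,k,n}; column 4 has {j,k,l,m,n}, so it must be i.
(r2,c7): row 2 has {h,i,j,k,n}; column 7 has {j,k,m,n}, so it must be l.
(r4,c5): row 4 has {i,j,l,m}; column 5 has {h,j,l,m,n}, so it must be k.
(r4,c6): row 4 has {i,j,k,l,m}; column 6 has {h,k,l,m}, so it must be n.
(r4,c7): row 4 has {i,j,k,l,m,n}; column 7 has {j,k,l,m,n}, so it must be h.
(r5,c4): row 5 has {j,l,m}; column 4 has {i,j,k,l,m,n}, so it must be h.
(r5,c6): row 5 has {h,j,l,m}; column 6 has {h,k,l,m,n}, so it must be i.
(r6,c2): row 6 has {k,m,n}; column 2 has {h,i,j,m}, so it must be l.
(r6,c6): row 6 has {k,l,m,n}; column 6 has {h,i,k,l,m,n}, so it must be j.
(r6,c7): row 6 has {j,k,l,m,n}; column 7 has {h,j,k,l,m,n}, so it must be i.
(r7,c2): row 7 has {h,j,k,m}; column 2 has {h,i,j,l,m}, so it must be n.
(r7,c3): row 7 has {h,j,k,m,n}; column 3 has {j,k,l}, so it must be i.
(r1,c1): row 1 has {h,i,j,k,l,n}; column 1 has {i,j}, so it must be m.
(r2,c3): row 2 has {h,i,j,k,l,n}; column 3 has {i,j,k,l}, so it must be m.
(r3,c2): row 3 has {j,l,m}; column 2 has {h,i,j,l,m,n}, so it must be k.
(r3,c5): row 3 has {j,k,l,m}; column 5 has {h,j,k,l,m,n}, so it must be i.
(r5,c3): row 5 has {h,i,j,l,m}; column 3 has {i,j,k,l,m}, so it must be n.
(r6,c1): row 6 has {i,j,k,l,m,n}; column 1 has {i,j,m}, so it must be h.
(r7,c1): row 7 has {h,i,j,k,m,n}; column 1 has {h,i,j,m}, so it must be l.
(r3,c1): row 3 has {i,j,k,l,m}; column 1 has {h,i,j,l,m}, so it must be n.
(r3,c3): row 3 has {i,j,k,l,m,n}; column 3 has {i,j,k,l,m,n}, so it must be h.
(r5,c1): row 5 has {h,i,j,l,m,n}; column 1 has {h,i,j,l,m,n}, so it must be k.

m i l k j h n / j h m i n k l / n k h m i l j / i m j l k n h / k j n h l i m / h l k n m j i / l n i j h m k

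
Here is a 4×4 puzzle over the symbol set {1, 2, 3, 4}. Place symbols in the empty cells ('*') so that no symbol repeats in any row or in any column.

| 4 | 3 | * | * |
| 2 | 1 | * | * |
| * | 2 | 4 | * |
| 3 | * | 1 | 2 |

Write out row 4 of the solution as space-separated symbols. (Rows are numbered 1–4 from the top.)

3 4 1 2

Cell (r1,c3): row 1 has {3,4}; column 3 has {1,4} → 2.
Cell (r1,c4): row 1 has {2,3,4}; column 4 has {2} → 1.
Cell (r2,c3): row 2 has {1,2}; column 3 has {1,2,4} → 3.
Cell (r2,c4): row 2 has {1,2,3}; column 4 has {1,2} → 4.
Cell (r3,c1): row 3 has {2,4}; column 1 has {2,3,4} → 1.
Cell (r3,c4): row 3 has {1,2,4}; column 4 has {1,2,4} → 3.
Cell (r4,c2): row 4 has {1,2,3}; column 2 has {1,2,3} → 4.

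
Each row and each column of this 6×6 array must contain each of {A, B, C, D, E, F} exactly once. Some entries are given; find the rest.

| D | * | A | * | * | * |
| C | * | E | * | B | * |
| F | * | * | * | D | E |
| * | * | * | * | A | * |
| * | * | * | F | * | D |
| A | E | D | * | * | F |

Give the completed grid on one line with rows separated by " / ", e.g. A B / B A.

D B A E F C / C F E D B A / F C B A D E / E D F C A B / B A C F E D / A E D B C F

Cell (r2,c6): row 2 has {B,C,E}; column 6 has {D,E,F} → A.
Cell (r6,c5): row 6 has {A,D,E,F}; column 5 has {A,B,D} → C.
Cell (r2,c4): row 2 has {A,B,C,E}; column 4 has {F} → D.
Cell (r5,c5): row 5 has {D,F}; column 5 has {A,B,C,D} → E.
Cell (r6,c4): row 6 has {A,C,D,E,F}; column 4 has {D,F} → B.
Cell (r1,c5): row 1 has {A,D}; column 5 has {A,B,C,D,E} → F.
Cell (r2,c2): row 2 has {A,B,C,D,E}; column 2 has {E} → F.
Cell (r5,c1): row 5 has {D,E,F}; column 1 has {A,C,D,F} → B.
Cell (r5,c3): row 5 has {B,D,E,F}; column 3 has {A,D,E} → C.
Cell (r3,c3): row 3 has {D,E,F}; column 3 has {A,C,D,E} → B.
Cell (r4,c1): row 4 has {A}; column 1 has {A,B,C,D,F} → E.
Cell (r4,c3): row 4 has {A,E}; column 3 has {A,B,C,D,E} → F.
Cell (r4,c4): row 4 has {A,E,F}; column 4 has {B,D,F} → C.
Cell (r4,c6): row 4 has {A,C,E,F}; column 6 has {A,D,E,F} → B.
Cell (r5,c2): row 5 has {B,C,D,E,F}; column 2 has {E,F} → A.
Cell (r1,c4): row 1 has {A,D,F}; column 4 has {B,C,D,F} → E.
Cell (r1,c6): row 1 has {A,D,E,F}; column 6 has {A,B,D,E,F} → C.
Cell (r3,c2): row 3 has {B,D,E,F}; column 2 has {A,E,F} → C.
Cell (r3,c4): row 3 has {B,C,D,E,F}; column 4 has {B,C,D,E,F} → A.
Cell (r4,c2): row 4 has {A,B,C,E,F}; column 2 has {A,C,E,F} → D.
Cell (r1,c2): row 1 has {A,C,D,E,F}; column 2 has {A,C,D,E,F} → B.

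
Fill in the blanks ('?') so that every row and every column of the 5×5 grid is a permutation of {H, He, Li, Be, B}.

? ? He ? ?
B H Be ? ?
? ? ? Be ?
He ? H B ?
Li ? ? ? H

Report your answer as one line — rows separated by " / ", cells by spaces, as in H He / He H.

At row 3, column 1: row 3 has {Be}; column 1 has {He,Li,B}; that leaves H.
At row 5, column 3: row 5 has {H,Li}; column 3 has {H,He,Be}; that leaves B.
At row 5, column 4: row 5 has {H,Li,B}; column 4 has {Be,B}; that leaves He.
At row 1, column 1: row 1 has {He}; column 1 has {H,He,Li,B}; that leaves Be.
At row 2, column 4: row 2 has {H,Be,B}; column 4 has {He,Be,B}; that leaves Li.
At row 2, column 5: row 2 has {H,Li,Be,B}; column 5 has {H}; that leaves He.
At row 3, column 3: row 3 has {H,Be}; column 3 has {H,He,Be,B}; that leaves Li.
At row 3, column 5: row 3 has {H,Li,Be}; column 5 has {H,He}; that leaves B.
At row 5, column 2: row 5 has {H,He,Li,B}; column 2 has {H}; that leaves Be.
At row 1, column 4: row 1 has {He,Be}; column 4 has {He,Li,Be,B}; that leaves H.
At row 1, column 5: row 1 has {H,He,Be}; column 5 has {H,He,B}; that leaves Li.
At row 3, column 2: row 3 has {H,Li,Be,B}; column 2 has {H,Be}; that leaves He.
At row 4, column 2: row 4 has {H,He,B}; column 2 has {H,He,Be}; that leaves Li.
At row 4, column 5: row 4 has {H,He,Li,B}; column 5 has {H,He,Li,B}; that leaves Be.
At row 1, column 2: row 1 has {H,He,Li,Be}; column 2 has {H,He,Li,Be}; that leaves B.

Be B He H Li / B H Be Li He / H He Li Be B / He Li H B Be / Li Be B He H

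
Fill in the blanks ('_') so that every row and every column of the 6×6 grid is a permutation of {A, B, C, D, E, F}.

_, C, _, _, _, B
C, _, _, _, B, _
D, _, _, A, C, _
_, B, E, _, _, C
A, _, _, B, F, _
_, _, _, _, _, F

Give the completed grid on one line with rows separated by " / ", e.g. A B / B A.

(r3,c6) = E
(r4,c1) = F
(r4,c4) = D
(r4,c5) = A
(r5,c6) = D
(r1,c1) = E
(r1,c4) = F
(r1,c5) = D
(r2,c4) = E
(r2,c6) = A
(r3,c2) = F
(r3,c3) = B
(r5,c2) = E
(r5,c3) = C
(r6,c1) = B
(r6,c4) = C
(r6,c5) = E
(r1,c3) = A
(r2,c2) = D
(r2,c3) = F
(r6,c2) = A
(r6,c3) = D

E C A F D B / C D F E B A / D F B A C E / F B E D A C / A E C B F D / B A D C E F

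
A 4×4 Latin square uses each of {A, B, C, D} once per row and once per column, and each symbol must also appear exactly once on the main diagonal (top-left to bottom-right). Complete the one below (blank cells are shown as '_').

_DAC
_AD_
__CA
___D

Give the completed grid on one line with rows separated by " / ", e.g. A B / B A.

B D A C / C A D B / D B C A / A C B D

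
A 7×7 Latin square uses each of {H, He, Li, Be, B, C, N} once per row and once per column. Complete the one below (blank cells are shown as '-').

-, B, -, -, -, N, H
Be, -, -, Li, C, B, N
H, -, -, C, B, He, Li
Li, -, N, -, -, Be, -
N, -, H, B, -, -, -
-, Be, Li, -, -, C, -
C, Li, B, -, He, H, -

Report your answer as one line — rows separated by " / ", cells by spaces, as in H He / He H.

He B C Be Li N H / Be H He Li C B N / H N Be C B He Li / Li C N He H Be B / N He H B Be Li C / B Be Li H N C He / C Li B N He H Be

Cell (r1,c1): row 1 has {H,B,N}; column 1 has {H,Li,Be,C,N} → He.
Cell (r1,c4): row 1 has {H,He,B,N}; column 4 has {Li,B,C} → Be.
Cell (r1,c5): row 1 has {H,He,Be,B,N}; column 5 has {He,B,C} → Li.
Cell (r2,c3): row 2 has {Li,Be,B,C,N}; column 3 has {H,Li,B,N} → He.
Cell (r3,c2): row 3 has {H,He,Li,B,C}; column 2 has {Li,Be,B} → N.
Cell (r3,c3): row 3 has {H,He,Li,B,C,N}; column 3 has {H,He,Li,B,N} → Be.
Cell (r4,c5): row 4 has {Li,Be,N}; column 5 has {He,Li,B,C} → H.
Cell (r5,c5): row 5 has {H,B,N}; column 5 has {H,He,Li,B,C} → Be.
Cell (r5,c6): row 5 has {H,Be,B,N}; column 6 has {H,He,Be,B,C,N} → Li.
Cell (r6,c1): row 6 has {Li,Be,C}; column 1 has {H,He,Li,Be,C,N} → B.
Cell (r6,c5): row 6 has {Li,Be,B,C}; column 5 has {H,He,Li,Be,B,C} → N.
Cell (r6,c7): row 6 has {Li,Be,B,C,N}; column 7 has {H,Li,N} → He.
Cell (r7,c4): row 7 has {H,He,Li,B,C}; column 4 has {Li,Be,B,C} → N.
Cell (r7,c7): row 7 has {H,He,Li,B,C,N}; column 7 has {H,He,Li,N} → Be.
Cell (r1,c3): row 1 has {H,He,Li,Be,B,N}; column 3 has {H,He,Li,Be,B,N} → C.
Cell (r2,c2): row 2 has {He,Li,Be,B,C,N}; column 2 has {Li,Be,B,N} → H.
Cell (r4,c4): row 4 has {H,Li,Be,N}; column 4 has {Li,Be,B,C,N} → He.
Cell (r5,c7): row 5 has {H,Li,Be,B,N}; column 7 has {H,He,Li,Be,N} → C.
Cell (r6,c4): row 6 has {He,Li,Be,B,C,N}; column 4 has {He,Li,Be,B,C,N} → H.
Cell (r4,c2): row 4 has {H,He,Li,Be,N}; column 2 has {H,Li,Be,B,N} → C.
Cell (r4,c7): row 4 has {H,He,Li,Be,C,N}; column 7 has {H,He,Li,Be,C,N} → B.
Cell (r5,c2): row 5 has {H,Li,Be,B,C,N}; column 2 has {H,Li,Be,B,C,N} → He.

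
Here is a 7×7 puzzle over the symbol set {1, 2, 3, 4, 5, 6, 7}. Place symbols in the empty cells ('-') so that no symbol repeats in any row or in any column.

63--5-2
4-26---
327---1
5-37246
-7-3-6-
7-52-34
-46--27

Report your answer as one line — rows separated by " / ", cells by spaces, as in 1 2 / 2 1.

6 3 4 1 5 7 2 / 4 5 2 6 7 1 3 / 3 2 7 4 6 5 1 / 5 1 3 7 2 4 6 / 2 7 1 3 4 6 5 / 7 6 5 2 1 3 4 / 1 4 6 5 3 2 7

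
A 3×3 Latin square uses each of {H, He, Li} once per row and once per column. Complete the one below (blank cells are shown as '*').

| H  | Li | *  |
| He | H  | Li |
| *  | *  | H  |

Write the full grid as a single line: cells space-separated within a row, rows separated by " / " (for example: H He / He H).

H Li He / He H Li / Li He H

(r1,c3): row 1 has {H,Li}; column 3 has {H,Li}, so it must be He.
(r3,c1): row 3 has {H}; column 1 has {H,He}, so it must be Li.
(r3,c2): row 3 has {H,Li}; column 2 has {H,Li}, so it must be He.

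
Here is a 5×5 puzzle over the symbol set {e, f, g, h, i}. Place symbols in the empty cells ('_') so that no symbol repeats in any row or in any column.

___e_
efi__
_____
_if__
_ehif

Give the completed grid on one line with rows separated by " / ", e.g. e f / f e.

f h g e i / e f i h g / i g e f h / h i f g e / g e h i f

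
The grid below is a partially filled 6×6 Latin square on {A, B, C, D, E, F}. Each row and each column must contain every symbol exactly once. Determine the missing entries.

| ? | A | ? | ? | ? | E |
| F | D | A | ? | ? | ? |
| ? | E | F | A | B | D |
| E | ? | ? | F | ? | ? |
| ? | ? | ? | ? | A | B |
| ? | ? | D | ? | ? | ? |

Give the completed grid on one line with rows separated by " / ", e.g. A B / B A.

B A C D F E / F D A B E C / C E F A B D / E C B F D A / D F E C A B / A B D E C F

(r2,c6) = C
(r3,c1) = C
(r4,c6) = A
(r5,c1) = D
(r6,c6) = F
(r1,c1) = B
(r1,c3) = C
(r1,c4) = D
(r1,c5) = F
(r2,c5) = E
(r4,c3) = B
(r5,c3) = E
(r5,c4) = C
(r6,c1) = A
(r6,c5) = C
(r2,c4) = B
(r4,c2) = C
(r4,c5) = D
(r5,c2) = F
(r6,c2) = B
(r6,c4) = E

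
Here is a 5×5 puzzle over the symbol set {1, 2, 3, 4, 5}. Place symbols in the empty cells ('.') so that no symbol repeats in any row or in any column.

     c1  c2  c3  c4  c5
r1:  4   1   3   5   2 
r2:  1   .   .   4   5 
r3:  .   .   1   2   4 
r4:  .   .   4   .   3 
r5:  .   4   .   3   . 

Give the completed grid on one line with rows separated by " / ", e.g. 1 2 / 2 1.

(r2,c3) = 2
(r4,c4) = 1
(r5,c3) = 5
(r5,c5) = 1
(r2,c2) = 3
(r3,c2) = 5
(r4,c2) = 2
(r5,c1) = 2
(r3,c1) = 3
(r4,c1) = 5

4 1 3 5 2 / 1 3 2 4 5 / 3 5 1 2 4 / 5 2 4 1 3 / 2 4 5 3 1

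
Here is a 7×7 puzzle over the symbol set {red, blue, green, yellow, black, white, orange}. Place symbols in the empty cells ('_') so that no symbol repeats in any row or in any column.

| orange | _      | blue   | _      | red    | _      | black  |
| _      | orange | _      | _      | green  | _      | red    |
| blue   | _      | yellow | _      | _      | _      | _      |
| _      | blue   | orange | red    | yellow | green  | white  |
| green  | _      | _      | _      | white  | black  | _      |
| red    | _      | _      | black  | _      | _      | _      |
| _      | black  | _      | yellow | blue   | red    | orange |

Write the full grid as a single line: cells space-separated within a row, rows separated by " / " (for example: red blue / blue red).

orange white blue green red yellow black / yellow orange black blue green white red / blue red yellow white black orange green / black blue orange red yellow green white / green yellow red orange white black blue / red green white black orange blue yellow / white black green yellow blue red orange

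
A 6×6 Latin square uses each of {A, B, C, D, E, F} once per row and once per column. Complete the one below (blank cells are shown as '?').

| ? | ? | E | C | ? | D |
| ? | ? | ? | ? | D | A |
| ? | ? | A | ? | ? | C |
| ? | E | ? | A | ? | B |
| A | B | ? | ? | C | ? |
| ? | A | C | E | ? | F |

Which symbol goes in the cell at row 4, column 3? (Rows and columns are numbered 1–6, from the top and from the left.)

(r1,c2): row 1 has {C,D,E}; column 2 has {A,B,E}, so it must be F.
(r2,c2): row 2 has {A,D}; column 2 has {A,B,E,F}, so it must be C.
(r3,c2): row 3 has {A,C}; column 2 has {A,B,C,E,F}, so it must be D.
(r4,c5): row 4 has {A,B,E}; column 5 has {C,D}, so it must be F.
(r5,c6): row 5 has {A,B,C}; column 6 has {A,B,C,D,F}, so it must be E.
(r6,c5): row 6 has {A,C,E,F}; column 5 has {C,D,F}, so it must be B.
(r1,c1): row 1 has {C,D,E,F}; column 1 has {A}, so it must be B.
(r1,c5): row 1 has {B,C,D,E,F}; column 5 has {B,C,D,F}, so it must be A.
(r3,c5): row 3 has {A,C,D}; column 5 has {A,B,C,D,F}, so it must be E.
(r4,c3): row 4 has {A,B,E,F}; column 3 has {A,C,E}, so it must be D.

D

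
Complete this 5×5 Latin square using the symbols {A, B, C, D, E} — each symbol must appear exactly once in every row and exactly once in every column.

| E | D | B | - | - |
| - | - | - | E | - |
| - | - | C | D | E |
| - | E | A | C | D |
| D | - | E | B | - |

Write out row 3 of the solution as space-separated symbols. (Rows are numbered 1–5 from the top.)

A B C D E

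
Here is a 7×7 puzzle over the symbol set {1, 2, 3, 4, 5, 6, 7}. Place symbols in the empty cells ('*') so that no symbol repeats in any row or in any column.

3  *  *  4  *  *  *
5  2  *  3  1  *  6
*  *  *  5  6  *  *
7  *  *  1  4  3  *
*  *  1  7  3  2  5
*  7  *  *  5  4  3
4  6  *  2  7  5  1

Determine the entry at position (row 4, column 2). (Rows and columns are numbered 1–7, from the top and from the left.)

5

row 1 has {3,4}; column 5 has {1,3,4,5,6,7} — only 2 is left for (r1,c5).
row 1 has {2,3,4}; column 7 has {1,3,5,6} — only 7 is left for (r1,c7).
row 2 has {1,2,3,5,6}; column 6 has {2,3,4,5} — only 7 is left for (r2,c6).
row 3 has {5,6}; column 6 has {2,3,4,5,7} — only 1 is left for (r3,c6).
row 4 has {1,3,4,7}; column 2 has {2,6,7} — only 5 is left for (r4,c2).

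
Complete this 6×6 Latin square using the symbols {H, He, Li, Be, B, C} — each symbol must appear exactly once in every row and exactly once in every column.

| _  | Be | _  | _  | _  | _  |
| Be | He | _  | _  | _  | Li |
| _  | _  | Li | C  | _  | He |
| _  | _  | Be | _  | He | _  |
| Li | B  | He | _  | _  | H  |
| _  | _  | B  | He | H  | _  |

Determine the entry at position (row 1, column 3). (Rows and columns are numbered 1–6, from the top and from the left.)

At row 3, column 2: row 3 has {He,Li,C}; column 2 has {He,Be,B}; that leaves H.
At row 5, column 4: row 5 has {H,He,Li,B}; column 4 has {He,C}; that leaves Be.
At row 5, column 5: row 5 has {H,He,Li,Be,B}; column 5 has {H,He}; that leaves C.
At row 6, column 1: row 6 has {H,He,B}; column 1 has {Li,Be}; that leaves C.
At row 6, column 2: row 6 has {H,He,B,C}; column 2 has {H,He,Be,B}; that leaves Li.
At row 6, column 6: row 6 has {H,He,Li,B,C}; column 6 has {H,He,Li}; that leaves Be.
At row 2, column 5: row 2 has {He,Li,Be}; column 5 has {H,He,C}; that leaves B.
At row 3, column 1: row 3 has {H,He,Li,C}; column 1 has {Li,Be,C}; that leaves B.
At row 3, column 5: row 3 has {H,He,Li,B,C}; column 5 has {H,He,B,C}; that leaves Be.
At row 4, column 1: row 4 has {He,Be}; column 1 has {Li,Be,B,C}; that leaves H.
At row 4, column 2: row 4 has {H,He,Be}; column 2 has {H,He,Li,Be,B}; that leaves C.
At row 4, column 6: row 4 has {H,He,Be,C}; column 6 has {H,He,Li,Be}; that leaves B.
At row 1, column 1: row 1 has {Be}; column 1 has {H,Li,Be,B,C}; that leaves He.
At row 1, column 5: row 1 has {He,Be}; column 5 has {H,He,Be,B,C}; that leaves Li.
At row 1, column 6: row 1 has {He,Li,Be}; column 6 has {H,He,Li,Be,B}; that leaves C.
At row 2, column 4: row 2 has {He,Li,Be,B}; column 4 has {He,Be,C}; that leaves H.
At row 4, column 4: row 4 has {H,He,Be,B,C}; column 4 has {H,He,Be,C}; that leaves Li.
At row 1, column 3: row 1 has {He,Li,Be,C}; column 3 has {He,Li,Be,B}; that leaves H.

H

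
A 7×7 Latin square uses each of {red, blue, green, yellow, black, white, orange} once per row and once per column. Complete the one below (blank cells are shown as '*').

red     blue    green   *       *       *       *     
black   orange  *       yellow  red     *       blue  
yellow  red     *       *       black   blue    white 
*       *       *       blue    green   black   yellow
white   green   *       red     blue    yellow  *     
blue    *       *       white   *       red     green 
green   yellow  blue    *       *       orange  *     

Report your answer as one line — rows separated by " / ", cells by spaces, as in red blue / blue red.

red blue green orange yellow white black / black orange white yellow red green blue / yellow red orange green black blue white / orange white red blue green black yellow / white green black red blue yellow orange / blue black yellow white orange red green / green yellow blue black white orange red

(r1,c6): row 1 has {red,blue,green}; column 6 has {red,blue,yellow,black,orange}, so it must be white.
(r2,c3): row 2 has {red,blue,yellow,black,orange}; column 3 has {blue,green}, so it must be white.
(r2,c6): row 2 has {red,blue,yellow,black,white,orange}; column 6 has {red,blue,yellow,black,white,orange}, so it must be green.
(r3,c3): row 3 has {red,blue,yellow,black,white}; column 3 has {blue,green,white}, so it must be orange.
(r3,c4): row 3 has {red,blue,yellow,black,white,orange}; column 4 has {red,blue,yellow,white}, so it must be green.
(r4,c1): row 4 has {blue,green,yellow,black}; column 1 has {red,blue,green,yellow,black,white}, so it must be orange.
(r4,c2): row 4 has {blue,green,yellow,black,orange}; column 2 has {red,blue,green,yellow,orange}, so it must be white.
(r4,c3): row 4 has {blue,green,yellow,black,white,orange}; column 3 has {blue,green,white,orange}, so it must be red.
(r5,c3): row 5 has {red,blue,green,yellow,white}; column 3 has {red,blue,green,white,orange}, so it must be black.
(r5,c7): row 5 has {red,blue,green,yellow,black,white}; column 7 has {blue,green,yellow,white}, so it must be orange.
(r6,c2): row 6 has {red,blue,green,white}; column 2 has {red,blue,green,yellow,white,orange}, so it must be black.
(r6,c3): row 6 has {red,blue,green,black,white}; column 3 has {red,blue,green,black,white,orange}, so it must be yellow.
(r6,c5): row 6 has {red,blue,green,yellow,black,white}; column 5 has {red,blue,green,black}, so it must be orange.
(r7,c4): row 7 has {blue,green,yellow,orange}; column 4 has {red,blue,green,yellow,white}, so it must be black.
(r7,c5): row 7 has {blue,green,yellow,black,orange}; column 5 has {red,blue,green,black,orange}, so it must be white.
(r7,c7): row 7 has {blue,green,yellow,black,white,orange}; column 7 has {blue,green,yellow,white,orange}, so it must be red.
(r1,c4): row 1 has {red,blue,green,white}; column 4 has {red,blue,green,yellow,black,white}, so it must be orange.
(r1,c5): row 1 has {red,blue,green,white,orange}; column 5 has {red,blue,green,black,white,orange}, so it must be yellow.
(r1,c7): row 1 has {red,blue,green,yellow,white,orange}; column 7 has {red,blue,green,yellow,white,orange}, so it must be black.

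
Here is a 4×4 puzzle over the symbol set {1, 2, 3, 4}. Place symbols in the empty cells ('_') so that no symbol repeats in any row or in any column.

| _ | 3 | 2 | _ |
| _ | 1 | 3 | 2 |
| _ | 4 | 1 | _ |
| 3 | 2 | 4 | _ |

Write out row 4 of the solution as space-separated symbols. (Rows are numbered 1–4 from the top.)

3 2 4 1

Cell (r2,c1): row 2 has {1,2,3}; column 1 has {3} → 4.
Cell (r3,c1): row 3 has {1,4}; column 1 has {3,4} → 2.
Cell (r3,c4): row 3 has {1,2,4}; column 4 has {2} → 3.
Cell (r4,c4): row 4 has {2,3,4}; column 4 has {2,3} → 1.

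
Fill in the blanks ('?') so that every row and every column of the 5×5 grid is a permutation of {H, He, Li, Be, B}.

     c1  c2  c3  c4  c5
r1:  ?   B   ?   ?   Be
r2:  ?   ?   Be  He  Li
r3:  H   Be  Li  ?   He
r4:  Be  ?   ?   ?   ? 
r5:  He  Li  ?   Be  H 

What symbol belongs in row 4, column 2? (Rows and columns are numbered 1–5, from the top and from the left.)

row 1 has {Be,B}; column 1 has {H,He,Be} — only Li is left for (r1,c1).
row 1 has {Li,Be,B}; column 4 has {He,Be} — only H is left for (r1,c4).
row 2 has {He,Li,Be}; column 1 has {H,He,Li,Be} — only B is left for (r2,c1).
row 2 has {He,Li,Be,B}; column 2 has {Li,Be,B} — only H is left for (r2,c2).
row 3 has {H,He,Li,Be}; column 4 has {H,He,Be} — only B is left for (r3,c4).
row 4 has {Be}; column 2 has {H,Li,Be,B} — only He is left for (r4,c2).

He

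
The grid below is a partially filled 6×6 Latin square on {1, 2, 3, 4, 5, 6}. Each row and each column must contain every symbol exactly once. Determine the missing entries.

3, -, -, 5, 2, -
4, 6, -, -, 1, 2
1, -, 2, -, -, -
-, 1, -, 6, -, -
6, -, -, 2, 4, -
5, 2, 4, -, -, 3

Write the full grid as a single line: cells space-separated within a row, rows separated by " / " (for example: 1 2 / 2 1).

(r1,c2) = 4
(r2,c4) = 3
(r3,c4) = 4
(r4,c1) = 2
(r6,c4) = 1
(r6,c5) = 6
(r2,c3) = 5
(r4,c3) = 3
(r4,c5) = 5
(r4,c6) = 4
(r5,c3) = 1
(r5,c6) = 5
(r1,c3) = 6
(r1,c6) = 1
(r3,c5) = 3
(r3,c6) = 6
(r5,c2) = 3
(r3,c2) = 5

3 4 6 5 2 1 / 4 6 5 3 1 2 / 1 5 2 4 3 6 / 2 1 3 6 5 4 / 6 3 1 2 4 5 / 5 2 4 1 6 3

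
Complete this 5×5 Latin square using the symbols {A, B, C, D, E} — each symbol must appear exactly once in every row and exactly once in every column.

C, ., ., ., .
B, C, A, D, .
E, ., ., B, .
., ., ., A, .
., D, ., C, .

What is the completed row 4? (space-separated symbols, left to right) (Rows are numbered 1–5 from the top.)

D E B A C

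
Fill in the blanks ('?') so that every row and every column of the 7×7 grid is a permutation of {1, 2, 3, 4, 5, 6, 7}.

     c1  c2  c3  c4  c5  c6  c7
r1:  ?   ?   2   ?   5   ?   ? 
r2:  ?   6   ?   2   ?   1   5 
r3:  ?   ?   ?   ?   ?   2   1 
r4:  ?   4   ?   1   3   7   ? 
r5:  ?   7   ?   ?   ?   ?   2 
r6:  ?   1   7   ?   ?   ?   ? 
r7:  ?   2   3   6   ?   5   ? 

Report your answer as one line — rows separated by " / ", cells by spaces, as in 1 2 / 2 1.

1 3 2 7 5 6 4 / 3 6 4 2 7 1 5 / 7 5 6 3 4 2 1 / 2 4 5 1 3 7 6 / 5 7 1 4 6 3 2 / 6 1 7 5 2 4 3 / 4 2 3 6 1 5 7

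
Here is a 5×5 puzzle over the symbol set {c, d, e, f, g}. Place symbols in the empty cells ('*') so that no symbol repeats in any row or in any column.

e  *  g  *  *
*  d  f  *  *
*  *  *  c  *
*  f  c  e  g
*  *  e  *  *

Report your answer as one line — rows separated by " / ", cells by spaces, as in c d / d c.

(r1,c2) = c
(r2,c4) = g
(r3,c3) = d
(r4,c1) = d
(r5,c2) = g
(r2,c1) = c
(r2,c5) = e
(r3,c2) = e
(r3,c5) = f
(r5,c1) = f
(r5,c4) = d
(r5,c5) = c
(r1,c4) = f
(r1,c5) = d
(r3,c1) = g

e c g f d / c d f g e / g e d c f / d f c e g / f g e d c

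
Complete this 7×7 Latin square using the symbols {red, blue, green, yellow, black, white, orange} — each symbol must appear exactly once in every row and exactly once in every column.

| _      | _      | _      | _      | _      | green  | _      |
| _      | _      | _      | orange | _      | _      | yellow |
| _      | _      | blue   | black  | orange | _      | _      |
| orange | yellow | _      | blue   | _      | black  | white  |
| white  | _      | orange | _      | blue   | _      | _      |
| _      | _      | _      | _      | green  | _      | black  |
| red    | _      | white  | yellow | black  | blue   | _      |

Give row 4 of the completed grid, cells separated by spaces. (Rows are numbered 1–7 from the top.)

orange yellow green blue red black white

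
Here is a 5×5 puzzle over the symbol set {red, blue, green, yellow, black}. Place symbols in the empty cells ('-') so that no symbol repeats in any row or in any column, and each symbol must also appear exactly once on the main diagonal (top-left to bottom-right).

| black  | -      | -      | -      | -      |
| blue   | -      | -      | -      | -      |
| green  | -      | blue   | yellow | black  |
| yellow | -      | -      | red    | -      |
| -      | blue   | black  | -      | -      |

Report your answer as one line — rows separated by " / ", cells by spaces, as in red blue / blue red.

black yellow red blue green / blue green yellow black red / green red blue yellow black / yellow black green red blue / red blue black green yellow

row 3 has {blue,green,yellow,black}; column 2 has {blue} — only red is left for (r3,c2).
row 4 has {red,yellow}; column 3 has {blue,black} — only green is left for (r4,c3).
row 4 has {red,green,yellow}; column 5 has {black} — only blue is left for (r4,c5).
row 5 has {blue,black}; column 1 has {blue,green,yellow,black} — only red is left for (r5,c1).
row 5 has {red,blue,black}; column 4 has {red,yellow} — only green is left for (r5,c4).
row 5 has {red,blue,green,black}; column 5 has {blue,black}; the diagonal has {red,blue,black} — only yellow is left for (r5,c5).
row 1 has {black}; column 4 has {red,green,yellow} — only blue is left for (r1,c4).
row 2 has {blue}; column 2 has {red,blue}; the diagonal has {red,blue,yellow,black} — only green is left for (r2,c2).
row 2 has {blue,green}; column 4 has {red,blue,green,yellow} — only black is left for (r2,c4).
row 2 has {blue,green,black}; column 5 has {blue,yellow,black} — only red is left for (r2,c5).
row 4 has {red,blue,green,yellow}; column 2 has {red,blue,green} — only black is left for (r4,c2).
row 1 has {blue,black}; column 2 has {red,blue,green,black} — only yellow is left for (r1,c2).
row 1 has {blue,yellow,black}; column 3 has {blue,green,black} — only red is left for (r1,c3).
row 1 has {red,blue,yellow,black}; column 5 has {red,blue,yellow,black} — only green is left for (r1,c5).
row 2 has {red,blue,green,black}; column 3 has {red,blue,green,black} — only yellow is left for (r2,c3).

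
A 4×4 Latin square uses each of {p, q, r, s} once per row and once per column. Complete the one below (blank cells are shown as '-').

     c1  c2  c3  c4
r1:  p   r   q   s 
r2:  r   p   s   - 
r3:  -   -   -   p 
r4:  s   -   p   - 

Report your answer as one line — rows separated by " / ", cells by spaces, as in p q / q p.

(r2,c4) = q
(r3,c1) = q
(r3,c2) = s
(r3,c3) = r
(r4,c2) = q
(r4,c4) = r

p r q s / r p s q / q s r p / s q p r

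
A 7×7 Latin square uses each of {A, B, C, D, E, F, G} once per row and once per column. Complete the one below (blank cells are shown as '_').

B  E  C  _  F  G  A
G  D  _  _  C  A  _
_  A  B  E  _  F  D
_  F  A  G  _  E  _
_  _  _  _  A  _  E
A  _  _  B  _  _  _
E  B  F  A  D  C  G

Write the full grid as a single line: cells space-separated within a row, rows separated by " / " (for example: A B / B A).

B E C D F G A / G D E F C A B / C A B E G F D / D F A G B E C / F G D C A B E / A C G B E D F / E B F A D C G

(r1,c4) = D
(r2,c3) = E
(r2,c4) = F
(r2,c7) = B
(r3,c1) = C
(r3,c5) = G
(r4,c1) = D
(r4,c5) = B
(r4,c7) = C
(r5,c1) = F
(r5,c4) = C
(r6,c5) = E
(r6,c6) = D
(r6,c7) = F
(r5,c2) = G
(r5,c3) = D
(r5,c6) = B
(r6,c2) = C
(r6,c3) = G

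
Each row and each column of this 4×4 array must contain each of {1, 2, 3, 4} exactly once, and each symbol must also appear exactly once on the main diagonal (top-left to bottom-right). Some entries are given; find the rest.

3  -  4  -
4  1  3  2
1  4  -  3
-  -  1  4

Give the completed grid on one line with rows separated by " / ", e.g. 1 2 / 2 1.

3 2 4 1 / 4 1 3 2 / 1 4 2 3 / 2 3 1 4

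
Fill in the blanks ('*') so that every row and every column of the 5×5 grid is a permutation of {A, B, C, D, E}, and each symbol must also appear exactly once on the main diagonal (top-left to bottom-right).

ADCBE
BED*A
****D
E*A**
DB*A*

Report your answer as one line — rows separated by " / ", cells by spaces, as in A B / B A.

A D C B E / B E D C A / C A B E D / E C A D B / D B E A C

row 2 has {A,B,D,E}; column 4 has {A,B} — only C is left for (r2,c4).
row 3 has {D}; column 1 has {A,B,D,E} — only C is left for (r3,c1).
row 3 has {C,D}; column 2 has {B,D,E} — only A is left for (r3,c2).
row 3 has {A,C,D}; column 3 has {A,C,D}; the diagonal has {A,E} — only B is left for (r3,c3).
row 3 has {A,B,C,D}; column 4 has {A,B,C} — only E is left for (r3,c4).
row 4 has {A,E}; column 2 has {A,B,D,E} — only C is left for (r4,c2).
row 4 has {A,C,E}; column 4 has {A,B,C,E}; the diagonal has {A,B,E} — only D is left for (r4,c4).
row 4 has {A,C,D,E}; column 5 has {A,D,E} — only B is left for (r4,c5).
row 5 has {A,B,D}; column 3 has {A,B,C,D} — only E is left for (r5,c3).
row 5 has {A,B,D,E}; column 5 has {A,B,D,E}; the diagonal has {A,B,D,E} — only C is left for (r5,c5).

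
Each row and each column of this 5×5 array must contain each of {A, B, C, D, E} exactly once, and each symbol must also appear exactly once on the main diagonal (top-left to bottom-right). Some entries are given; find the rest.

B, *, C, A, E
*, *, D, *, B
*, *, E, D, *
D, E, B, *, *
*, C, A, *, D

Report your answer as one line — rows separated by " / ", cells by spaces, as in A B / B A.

B D C A E / C A D E B / A B E D C / D E B C A / E C A B D

(r1,c2) = D
(r2,c2) = A
(r3,c2) = B
(r4,c4) = C
(r4,c5) = A
(r5,c1) = E
(r5,c4) = B
(r2,c1) = C
(r2,c4) = E
(r3,c1) = A
(r3,c5) = C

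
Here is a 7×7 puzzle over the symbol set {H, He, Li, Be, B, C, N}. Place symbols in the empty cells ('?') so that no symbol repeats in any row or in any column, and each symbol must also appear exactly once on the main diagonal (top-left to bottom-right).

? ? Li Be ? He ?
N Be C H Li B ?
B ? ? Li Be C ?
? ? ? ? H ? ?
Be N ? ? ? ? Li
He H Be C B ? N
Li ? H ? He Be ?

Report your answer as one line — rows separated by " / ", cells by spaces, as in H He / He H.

(r2,c7) = He
(r3,c2) = He
(r3,c3) = N
(r3,c7) = H
(r4,c1) = C
(r5,c5) = C
(r5,c6) = H
(r6,c6) = Li
(r7,c7) = B
(r1,c1) = H
(r1,c5) = N
(r1,c7) = C
(r4,c4) = He
(r4,c6) = N
(r4,c7) = Be
(r5,c4) = B
(r7,c2) = C
(r7,c4) = N
(r1,c2) = B
(r4,c2) = Li
(r4,c3) = B
(r5,c3) = He

H B Li Be N He C / N Be C H Li B He / B He N Li Be C H / C Li B He H N Be / Be N He B C H Li / He H Be C B Li N / Li C H N He Be B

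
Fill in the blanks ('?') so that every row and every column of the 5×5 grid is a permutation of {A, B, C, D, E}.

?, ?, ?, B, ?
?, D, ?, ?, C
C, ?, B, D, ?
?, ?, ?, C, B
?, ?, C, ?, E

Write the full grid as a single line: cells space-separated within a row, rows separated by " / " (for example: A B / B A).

A C E B D / B D A E C / C E B D A / E A D C B / D B C A E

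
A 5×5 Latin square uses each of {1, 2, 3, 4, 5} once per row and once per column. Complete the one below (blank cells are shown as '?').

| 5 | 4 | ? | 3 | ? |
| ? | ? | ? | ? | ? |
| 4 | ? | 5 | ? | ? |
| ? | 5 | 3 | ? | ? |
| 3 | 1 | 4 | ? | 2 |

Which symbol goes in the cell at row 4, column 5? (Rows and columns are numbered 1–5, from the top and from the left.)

4

(r1,c5) = 1
(r3,c5) = 3
(r4,c5) = 4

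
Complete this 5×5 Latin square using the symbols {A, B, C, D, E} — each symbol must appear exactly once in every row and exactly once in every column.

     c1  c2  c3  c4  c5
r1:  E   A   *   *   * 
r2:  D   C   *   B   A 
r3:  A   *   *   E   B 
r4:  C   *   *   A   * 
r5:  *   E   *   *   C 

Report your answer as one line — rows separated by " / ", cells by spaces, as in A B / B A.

E A B C D / D C E B A / A D C E B / C B D A E / B E A D C

Cell (r1,c5): row 1 has {A,E}; column 5 has {A,B,C} → D.
Cell (r2,c3): row 2 has {A,B,C,D}; column 3 is empty so far → E.
Cell (r3,c2): row 3 has {A,B,E}; column 2 has {A,C,E} → D.
Cell (r3,c3): row 3 has {A,B,D,E}; column 3 has {E} → C.
Cell (r4,c2): row 4 has {A,C}; column 2 has {A,C,D,E} → B.
Cell (r4,c3): row 4 has {A,B,C}; column 3 has {C,E} → D.
Cell (r4,c5): row 4 has {A,B,C,D}; column 5 has {A,B,C,D} → E.
Cell (r5,c1): row 5 has {C,E}; column 1 has {A,C,D,E} → B.
Cell (r5,c3): row 5 has {B,C,E}; column 3 has {C,D,E} → A.
Cell (r5,c4): row 5 has {A,B,C,E}; column 4 has {A,B,E} → D.
Cell (r1,c3): row 1 has {A,D,E}; column 3 has {A,C,D,E} → B.
Cell (r1,c4): row 1 has {A,B,D,E}; column 4 has {A,B,D,E} → C.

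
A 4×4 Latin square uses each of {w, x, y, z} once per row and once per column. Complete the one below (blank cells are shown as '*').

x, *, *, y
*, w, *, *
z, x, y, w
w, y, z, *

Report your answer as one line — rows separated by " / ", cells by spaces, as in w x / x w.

x z w y / y w x z / z x y w / w y z x

(r1,c2) = z
(r1,c3) = w
(r2,c1) = y
(r2,c3) = x
(r2,c4) = z
(r4,c4) = x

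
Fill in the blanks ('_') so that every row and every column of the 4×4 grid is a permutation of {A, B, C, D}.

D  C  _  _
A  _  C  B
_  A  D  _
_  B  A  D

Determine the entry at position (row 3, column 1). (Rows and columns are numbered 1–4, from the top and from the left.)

(r1,c3) = B
(r1,c4) = A
(r2,c2) = D
(r3,c4) = C
(r4,c1) = C
(r3,c1) = B

B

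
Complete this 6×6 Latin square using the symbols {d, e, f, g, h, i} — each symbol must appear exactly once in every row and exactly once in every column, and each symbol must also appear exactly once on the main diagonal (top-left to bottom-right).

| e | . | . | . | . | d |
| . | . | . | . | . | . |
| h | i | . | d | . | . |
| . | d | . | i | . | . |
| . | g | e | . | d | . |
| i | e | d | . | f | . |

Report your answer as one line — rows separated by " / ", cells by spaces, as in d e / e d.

e h i f g d / d f h e i g / h i g d e f / g d f i h e / f g e h d i / i e d g f h

(r5,c1) = f
(r5,c4) = h
(r5,c6) = i
(r6,c4) = g
(r6,c6) = h
(r1,c4) = f
(r2,c2) = f
(r2,c4) = e
(r2,c6) = g
(r3,c3) = g
(r3,c5) = e
(r3,c6) = f
(r4,c1) = g
(r4,c5) = h
(r4,c6) = e
(r1,c2) = h
(r1,c3) = i
(r1,c5) = g
(r2,c1) = d
(r2,c3) = h
(r2,c5) = i
(r4,c3) = f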